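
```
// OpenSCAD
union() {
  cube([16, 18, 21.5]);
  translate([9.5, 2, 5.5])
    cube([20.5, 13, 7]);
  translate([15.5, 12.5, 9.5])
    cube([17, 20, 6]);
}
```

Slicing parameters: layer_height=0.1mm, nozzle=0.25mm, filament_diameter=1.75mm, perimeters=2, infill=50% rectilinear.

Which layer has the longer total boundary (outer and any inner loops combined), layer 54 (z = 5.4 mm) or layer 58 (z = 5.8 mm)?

layer 58 (z = 5.8 mm)

Layer 54 (z = 5.4): the 16×18 cube contributes its full rectangle (perimeter 68.00 mm); the cube at (9.5, 2) does not reach this height (z outside [5.5, 12.5]); the cube at (15.5, 12.5) is not intersected at this z (z outside [9.5, 15.5]); Taking the union: only the 16×18 cube is present, so the union is just that shape — boundary = 68.00 mm. So its perimeter = 68.00 mm. Layer 58 (z = 5.8): the cube (footprint 16×18) is included at this height (perimeter 68.00 mm); the cube at (9.5, 2) is present — its section is the full 20.5×13 rectangle (perimeter 67.00 mm); the cube at (15.5, 12.5) is absent (z outside [9.5, 15.5]); Combining (union): the regions partially overlap (shared area 84.50 mm²), so the edge portions inside another operand are dropped and the merged outline is re-measured after clipping — boundary = 96.00 mm. So its perimeter = 96.00 mm. Layer 58 is larger (96.00 vs 68.00 mm).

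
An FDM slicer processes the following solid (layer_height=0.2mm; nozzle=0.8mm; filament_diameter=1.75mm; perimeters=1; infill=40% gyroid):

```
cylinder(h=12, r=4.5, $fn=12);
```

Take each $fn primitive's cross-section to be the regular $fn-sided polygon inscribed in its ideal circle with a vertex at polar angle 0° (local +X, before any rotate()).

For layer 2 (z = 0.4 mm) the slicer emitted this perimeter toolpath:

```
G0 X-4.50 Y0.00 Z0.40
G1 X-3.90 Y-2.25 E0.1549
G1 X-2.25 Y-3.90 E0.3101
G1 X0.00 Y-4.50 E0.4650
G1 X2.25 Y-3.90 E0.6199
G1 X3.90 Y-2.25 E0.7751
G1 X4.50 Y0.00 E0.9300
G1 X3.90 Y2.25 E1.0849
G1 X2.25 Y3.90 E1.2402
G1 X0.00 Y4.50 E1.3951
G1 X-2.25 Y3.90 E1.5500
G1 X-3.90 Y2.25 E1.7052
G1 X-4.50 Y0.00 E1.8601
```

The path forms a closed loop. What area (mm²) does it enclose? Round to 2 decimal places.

60.79 mm²

Apply the shoelace formula to the sequence of (X, Y) vertices; enclosed area = 60.79 mm².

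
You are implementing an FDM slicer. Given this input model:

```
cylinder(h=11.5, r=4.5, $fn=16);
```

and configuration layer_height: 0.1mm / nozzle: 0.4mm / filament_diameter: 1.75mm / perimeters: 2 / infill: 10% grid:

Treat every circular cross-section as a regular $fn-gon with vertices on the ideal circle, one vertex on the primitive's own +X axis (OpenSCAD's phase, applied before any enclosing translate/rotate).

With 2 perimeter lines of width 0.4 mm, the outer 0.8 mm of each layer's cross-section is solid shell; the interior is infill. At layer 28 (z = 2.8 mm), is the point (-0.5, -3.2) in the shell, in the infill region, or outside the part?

infill

At z = 2.8 mm: the cylinder: section is a regular 16-gon, circumradius r=4.5. Overall, the cross-section is a single solid region. The nearest boundary edge runs (-1.72, -4.16)→(-0.00, -4.50); distance from the point to it = 1.18 mm. The point is inside the cross-section and 1.18 mm from the nearest boundary — more than the 0.8 mm shell width (2 × 0.4), so it's in the infill interior.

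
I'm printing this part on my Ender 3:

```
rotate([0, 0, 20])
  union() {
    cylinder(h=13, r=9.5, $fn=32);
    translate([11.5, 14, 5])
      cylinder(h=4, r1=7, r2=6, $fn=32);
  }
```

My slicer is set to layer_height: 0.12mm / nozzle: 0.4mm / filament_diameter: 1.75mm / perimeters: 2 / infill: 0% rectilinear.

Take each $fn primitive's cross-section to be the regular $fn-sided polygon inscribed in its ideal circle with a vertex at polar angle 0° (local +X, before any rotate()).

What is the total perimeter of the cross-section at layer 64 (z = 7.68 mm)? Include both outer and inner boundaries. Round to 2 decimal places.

99.30 mm

At z = 7.68 mm: the cylinder: section is a regular 32-gon, circumradius r=9.5 (perimeter = 2·32·9.500·sin(180°/32) = 59.59 mm); the cone at (11.5, 14) (r1=7→r2=6) has section circumradius 6.330 here — a regular 32-gon (perimeter = 2·32·6.330·sin(180°/32) = 39.71 mm); Taking the union: the 2 present regions are separate (no shared area or edge), so areas and boundary lengths simply add and each stays a separate island — boundary = 99.30 mm; (whole slice rotated 20° about Z — lengths, areas and connectivity unchanged). Overall, the cross-section has 2 separate islands. Total boundary length (outer) = 99.30 mm.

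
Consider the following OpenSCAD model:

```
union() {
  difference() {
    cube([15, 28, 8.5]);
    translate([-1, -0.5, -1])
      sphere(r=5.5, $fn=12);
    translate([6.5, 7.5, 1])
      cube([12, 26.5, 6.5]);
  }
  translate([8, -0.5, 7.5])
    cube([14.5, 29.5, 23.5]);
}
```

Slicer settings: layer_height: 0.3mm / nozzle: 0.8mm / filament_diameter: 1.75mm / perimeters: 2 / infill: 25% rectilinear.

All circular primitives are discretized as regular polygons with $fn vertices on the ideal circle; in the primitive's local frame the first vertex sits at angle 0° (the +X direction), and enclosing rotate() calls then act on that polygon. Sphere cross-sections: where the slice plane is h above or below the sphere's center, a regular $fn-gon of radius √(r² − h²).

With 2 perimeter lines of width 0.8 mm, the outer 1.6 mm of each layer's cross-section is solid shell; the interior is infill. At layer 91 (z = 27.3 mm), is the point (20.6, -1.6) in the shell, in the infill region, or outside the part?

At z = 27.3 mm: the cube is not intersected at this z (z outside [0, 8.5]); the sphere at (-1, -0.5) is absent (|z−center|=28.300 > r=5.5); the cube at (6.5, 7.5) does not reach this height (z outside [1, 7.5]); After the difference (first − rest): the first operand is absent here, so nothing remains; the cube at (8, -0.5) (footprint 14.5×29.5) is included at this height; Combining (union): only the 14.5×29.5 cube at (8, -0.5) is present, so the union is just that shape — 1 connected region. Overall, the cross-section is a single solid region. The nearest boundary edge runs (8.00, -0.50)→(22.50, -0.50); distance from the point to it = 1.10 mm. The point is not inside any of the regions above, so it lies outside the cross-section (1.10 mm from the nearest boundary).

outside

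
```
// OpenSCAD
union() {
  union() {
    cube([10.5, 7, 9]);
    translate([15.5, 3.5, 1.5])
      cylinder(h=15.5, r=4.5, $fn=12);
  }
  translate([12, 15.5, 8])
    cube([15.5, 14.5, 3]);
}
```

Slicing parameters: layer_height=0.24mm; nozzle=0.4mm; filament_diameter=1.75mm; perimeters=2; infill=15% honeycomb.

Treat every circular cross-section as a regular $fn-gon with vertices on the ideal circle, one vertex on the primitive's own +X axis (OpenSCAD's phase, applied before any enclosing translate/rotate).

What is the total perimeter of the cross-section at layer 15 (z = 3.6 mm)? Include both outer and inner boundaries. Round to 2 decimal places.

62.95 mm

At z = 3.6 mm: the cube is present — its section is the full 10.5×7 rectangle (perimeter 35.00 mm); the r=4.5 cylinder at (15.5, 3.5) gives a regular 12-gon of circumradius 4.5 (constant along its height) (perimeter = 2·12·4.500·sin(180°/12) = 27.95 mm); Merging all regions: the 2 present regions are separate (no shared area or edge), so areas and boundary lengths simply add and each stays a separate island — boundary = 62.95 mm; the cube at (12, 15.5) is absent (z outside [8, 11]); Merging all regions: only that combined region is present, so the union is just that shape — boundary = 62.95 mm. Overall, the cross-section has 2 separate islands. Total boundary length (outer) = 62.95 mm.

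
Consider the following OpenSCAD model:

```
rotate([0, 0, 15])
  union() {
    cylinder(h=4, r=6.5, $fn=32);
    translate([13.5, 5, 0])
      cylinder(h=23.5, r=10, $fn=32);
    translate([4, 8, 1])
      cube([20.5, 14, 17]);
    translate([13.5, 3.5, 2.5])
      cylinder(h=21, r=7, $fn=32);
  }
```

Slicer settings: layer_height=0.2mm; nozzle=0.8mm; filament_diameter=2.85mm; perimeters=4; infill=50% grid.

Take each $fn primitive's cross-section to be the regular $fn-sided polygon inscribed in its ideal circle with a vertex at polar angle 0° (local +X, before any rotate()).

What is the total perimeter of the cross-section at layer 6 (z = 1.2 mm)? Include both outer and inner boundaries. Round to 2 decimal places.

112.05 mm

At z = 1.2 mm: the r=6.5 cylinder contributes a regular 32-gon of circumradius 6.5 (perimeter = 2·32·6.500·sin(180°/32) = 40.78 mm); the r=10 cylinder at (13.5, 5) contributes a regular 32-gon of circumradius 10 (perimeter = 2·32·10.000·sin(180°/32) = 62.73 mm); the 20.5×14 cube at (4, 8) contributes its full rectangle (perimeter 69.00 mm); the cylinder at (13.5, 3.5) is not intersected at this z (z outside [2.5, 23.5]); Merging all regions: the regions partially overlap (shared area 107.91 mm²), so the edge portions inside another operand are dropped and the merged outline is re-measured after clipping — boundary = 112.05 mm; (rotated 15° about Z; rotation is an isometry so areas/perimeters/island counts are preserved). Overall, the cross-section is a single solid region. Total boundary length (outer) = 112.05 mm.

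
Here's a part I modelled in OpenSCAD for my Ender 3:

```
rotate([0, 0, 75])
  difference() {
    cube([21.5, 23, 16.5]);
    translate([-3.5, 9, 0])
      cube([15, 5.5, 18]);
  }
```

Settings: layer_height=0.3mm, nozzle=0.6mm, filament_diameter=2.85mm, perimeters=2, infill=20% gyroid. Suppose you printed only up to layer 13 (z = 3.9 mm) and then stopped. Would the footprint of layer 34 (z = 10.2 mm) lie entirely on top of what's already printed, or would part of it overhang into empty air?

entirely on top

Compare the two slices. At z = 3.9: the cube (footprint 21.5×23) is included at this height (area 494.50 mm²); the cube at (-3.5, 9) is present — its section is the full 15×5.5 rectangle (area 82.50 mm²); After the difference (first − rest): starting from the 21.5×23 cube (494.50 mm²), the 15×5.5 cube at (-3.5, 9) partially overlaps it — only the 63.25 mm² overlap (of its 82.50 mm²) is removed, clipping the outline — area = 431.25 mm²; (rotated 75° about Z; rotation is an isometry so areas/perimeters/island counts are preserved). At z = 10.2: the cube is present — its section is the full 21.5×23 rectangle (area 494.50 mm²); the cube at (-3.5, 9) (footprint 15×5.5) is included at this height (area 82.50 mm²); After the difference (first − rest): starting from the 21.5×23 cube (494.50 mm²), the 15×5.5 cube at (-3.5, 9) partially overlaps it — only the 63.25 mm² overlap (of its 82.50 mm²) is removed, clipping the outline — area = 431.25 mm²; (rotated 75° about Z; rotation is an isometry so areas/perimeters/island counts are preserved). Checking containment: the cross-section at z = 10.2 is a subset of the cross-section at z = 3.9.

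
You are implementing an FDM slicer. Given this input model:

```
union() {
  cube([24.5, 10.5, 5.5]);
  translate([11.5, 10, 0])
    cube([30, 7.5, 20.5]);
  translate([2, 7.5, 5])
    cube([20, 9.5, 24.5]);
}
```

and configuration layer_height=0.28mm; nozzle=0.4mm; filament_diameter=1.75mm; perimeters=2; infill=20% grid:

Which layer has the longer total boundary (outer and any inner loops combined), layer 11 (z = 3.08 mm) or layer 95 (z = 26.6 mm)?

layer 11 (z = 3.08 mm)

Layer 11 (z = 3.08): the 24.5×10.5 cube contributes its full rectangle (perimeter 70.00 mm); the cube at (11.5, 10) (footprint 30×7.5) is included at this height (perimeter 75.00 mm); the cube at (2, 7.5) does not reach this height (z outside [5, 29.5]); Merging all regions: the regions partially overlap (shared area 6.50 mm²), so the edge portions inside another operand are dropped and the merged outline is re-measured after clipping — boundary = 118.00 mm. So its perimeter = 118.00 mm. Layer 95 (z = 26.6): the cube does not reach this height (z outside [0, 5.5]); the cube at (11.5, 10) is absent (z outside [0, 20.5]); the 20×9.5 cube at (2, 7.5) contributes its full rectangle (perimeter 59.00 mm); Merging all regions: only the 20×9.5 cube at (2, 7.5) is present, so the union is just that shape — boundary = 59.00 mm. So its perimeter = 59.00 mm. Layer 11 is larger (118.00 vs 59.00 mm).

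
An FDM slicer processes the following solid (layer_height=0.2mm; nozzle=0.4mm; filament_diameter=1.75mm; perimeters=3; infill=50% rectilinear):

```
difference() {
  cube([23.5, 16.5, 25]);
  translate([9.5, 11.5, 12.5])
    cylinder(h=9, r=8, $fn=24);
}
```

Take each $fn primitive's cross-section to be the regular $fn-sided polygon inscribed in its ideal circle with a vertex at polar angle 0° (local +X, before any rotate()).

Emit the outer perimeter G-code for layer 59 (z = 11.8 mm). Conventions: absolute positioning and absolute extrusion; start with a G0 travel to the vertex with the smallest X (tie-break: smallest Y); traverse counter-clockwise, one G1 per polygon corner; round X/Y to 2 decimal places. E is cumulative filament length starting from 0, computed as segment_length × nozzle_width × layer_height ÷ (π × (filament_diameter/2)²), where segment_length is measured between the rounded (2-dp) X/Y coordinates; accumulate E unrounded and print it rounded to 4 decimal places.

At z = 11.8 mm: the cube (footprint 23.5×16.5) is included at this height; the cylinder at (9.5, 11.5) does not reach this height (z outside [12.5, 21.5]); After the difference (first − rest): none of the subtracted shapes is present at this height, so the 23.5×16.5 cube is unchanged — 1 connected region. The outline is a single polygon with 4 vertices. Extrusion per mm of travel: 0.4 × 0.2 / (π × 0.875²) = 0.033260. Accumulating E over each segment gives final E = 2.6608.

G0 X0.00 Y0.00 Z11.80
G1 X23.50 Y0.00 E0.7816
G1 X23.50 Y16.50 E1.3304
G1 X0.00 Y16.50 E2.1120
G1 X0.00 Y0.00 E2.6608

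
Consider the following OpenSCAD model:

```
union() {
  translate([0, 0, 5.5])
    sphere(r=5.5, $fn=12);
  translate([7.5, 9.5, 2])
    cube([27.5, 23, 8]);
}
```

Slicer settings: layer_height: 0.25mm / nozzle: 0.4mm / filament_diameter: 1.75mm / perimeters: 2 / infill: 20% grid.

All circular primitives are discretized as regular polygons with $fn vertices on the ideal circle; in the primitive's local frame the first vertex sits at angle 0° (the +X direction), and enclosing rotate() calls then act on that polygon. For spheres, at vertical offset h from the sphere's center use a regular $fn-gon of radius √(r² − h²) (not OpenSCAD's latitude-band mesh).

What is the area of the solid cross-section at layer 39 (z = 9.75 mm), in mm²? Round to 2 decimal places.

669.06 mm²

At z = 9.75 mm: the sphere: section is a regular 12-gon, circumradius = √(r²−h²) = √(5.5²−4.25²) = 3.491 (area = (12/2)·3.491²·sin(360°/12) = 36.56 mm²); the cube at (7.5, 9.5) is present — its section is the full 27.5×23 rectangle (area 632.50 mm²); Taking the union: the 2 present regions are separate (no shared area or edge), so areas and boundary lengths simply add and each stays a separate island — area = 669.06 mm². Overall, the cross-section has 2 separate islands. Net area = 669.06 mm².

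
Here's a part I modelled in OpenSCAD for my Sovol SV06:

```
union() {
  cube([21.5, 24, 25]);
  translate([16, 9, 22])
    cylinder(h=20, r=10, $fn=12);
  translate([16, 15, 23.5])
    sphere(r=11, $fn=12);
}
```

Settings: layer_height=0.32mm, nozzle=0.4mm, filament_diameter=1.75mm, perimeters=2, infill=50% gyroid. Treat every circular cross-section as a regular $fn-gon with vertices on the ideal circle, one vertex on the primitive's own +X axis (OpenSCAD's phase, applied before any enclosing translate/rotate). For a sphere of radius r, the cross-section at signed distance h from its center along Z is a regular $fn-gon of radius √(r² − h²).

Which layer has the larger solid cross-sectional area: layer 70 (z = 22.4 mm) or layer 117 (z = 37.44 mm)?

Layer 70 (z = 22.4): the cube (footprint 21.5×24) is included at this height (area 516.00 mm²); the cylinder at (16, 9): section is a regular 12-gon, circumradius r=10 (area = (12/2)·10.000²·sin(360°/12) = 300.00 mm²); the sphere at (16, 15): section is a regular 12-gon, circumradius = √(r²−h²) = √(11²−1.1²) = 10.945 (area = (12/2)·10.945²·sin(360°/12) = 359.37 mm²); Taking the union: the regions partially overlap — summed areas 1175.37 mm² minus the doubly-counted overlap 556.15 mm² gives 619.22 mm² — area = 619.22 mm². So its area = 619.22 mm². Layer 117 (z = 37.44): the cube is not intersected at this z (z outside [0, 25]); the cylinder at (16, 9): section is a regular 12-gon, circumradius r=10 (area = (12/2)·10.000²·sin(360°/12) = 300.00 mm²); the sphere at (16, 15) does not reach this height (|z−center|=13.940 > r=11); Taking the union: only the r=10 cylinder at (16, 9) is present, so the union is just that shape — area = 300.00 mm². So its area = 300.00 mm². Layer 70 is larger (619.22 vs 300.00 mm²).

layer 70 (z = 22.4 mm)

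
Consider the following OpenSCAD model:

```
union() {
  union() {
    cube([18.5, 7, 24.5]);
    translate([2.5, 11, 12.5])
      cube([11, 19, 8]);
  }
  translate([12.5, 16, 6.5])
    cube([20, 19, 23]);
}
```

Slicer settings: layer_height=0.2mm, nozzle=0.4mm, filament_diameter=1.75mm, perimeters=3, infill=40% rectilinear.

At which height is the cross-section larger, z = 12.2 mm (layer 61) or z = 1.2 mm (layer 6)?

layer 61 (z = 12.2 mm)

Layer 61 (z = 12.2): the 18.5×7 cube contributes its full rectangle (area 129.50 mm²); the cube at (2.5, 11) is not intersected at this z (z outside [12.5, 20.5]); Combining (union): only the 18.5×7 cube is present, so the union is just that shape — area = 129.50 mm²; the cube at (12.5, 16) is present — its section is the full 20×19 rectangle (area 380.00 mm²); Merging all regions: the 2 present regions are separate (no shared area or edge), so areas and boundary lengths simply add and each stays a separate island — area = 509.50 mm². So its area = 509.50 mm². Layer 6 (z = 1.2): the 18.5×7 cube contributes its full rectangle (area 129.50 mm²); the cube at (2.5, 11) does not reach this height (z outside [12.5, 20.5]); Combining (union): only the 18.5×7 cube is present, so the union is just that shape — area = 129.50 mm²; the cube at (12.5, 16) is absent (z outside [6.5, 29.5]); Combining (union): only the result so far is present, so the union is just that shape — area = 129.50 mm². So its area = 129.50 mm². Layer 61 is larger (509.50 vs 129.50 mm²).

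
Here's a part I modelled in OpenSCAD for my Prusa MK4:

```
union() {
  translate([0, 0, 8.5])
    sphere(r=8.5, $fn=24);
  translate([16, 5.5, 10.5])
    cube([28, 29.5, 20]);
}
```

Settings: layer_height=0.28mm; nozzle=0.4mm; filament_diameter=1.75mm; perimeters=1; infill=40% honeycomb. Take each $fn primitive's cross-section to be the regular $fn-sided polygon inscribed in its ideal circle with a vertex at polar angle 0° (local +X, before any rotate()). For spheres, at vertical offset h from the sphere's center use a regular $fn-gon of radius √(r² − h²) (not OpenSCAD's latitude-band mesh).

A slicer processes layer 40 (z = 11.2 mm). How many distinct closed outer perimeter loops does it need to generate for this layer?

At z = 11.2 mm: the r=8.5 sphere slices to a regular 24-gon of circumradius 8.060 (√(r²−h²) with h=2.7 from center); the cube at (16, 5.5) is present — its section is the full 28×29.5 rectangle; Taking the union: the 2 present regions are separate (no shared area or edge), so areas and boundary lengths simply add and each stays a separate island — 2 connected regions. The result has 2 disconnected regions.

2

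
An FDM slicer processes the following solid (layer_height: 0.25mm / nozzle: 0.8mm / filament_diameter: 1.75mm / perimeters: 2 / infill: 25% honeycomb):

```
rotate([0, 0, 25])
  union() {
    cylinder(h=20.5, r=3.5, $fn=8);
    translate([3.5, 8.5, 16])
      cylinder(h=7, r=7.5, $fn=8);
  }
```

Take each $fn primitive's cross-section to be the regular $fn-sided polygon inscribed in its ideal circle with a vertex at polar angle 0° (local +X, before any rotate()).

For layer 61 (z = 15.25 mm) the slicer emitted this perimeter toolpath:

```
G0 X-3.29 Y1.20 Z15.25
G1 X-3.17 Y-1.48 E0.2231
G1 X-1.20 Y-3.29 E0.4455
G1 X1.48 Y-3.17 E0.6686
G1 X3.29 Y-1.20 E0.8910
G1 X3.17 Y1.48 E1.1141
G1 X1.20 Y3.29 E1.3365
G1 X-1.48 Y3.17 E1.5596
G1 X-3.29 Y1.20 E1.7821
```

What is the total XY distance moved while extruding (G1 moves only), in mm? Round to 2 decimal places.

Sum the Euclidean lengths of each G1 segment: total = 21.43 mm.

21.43 mm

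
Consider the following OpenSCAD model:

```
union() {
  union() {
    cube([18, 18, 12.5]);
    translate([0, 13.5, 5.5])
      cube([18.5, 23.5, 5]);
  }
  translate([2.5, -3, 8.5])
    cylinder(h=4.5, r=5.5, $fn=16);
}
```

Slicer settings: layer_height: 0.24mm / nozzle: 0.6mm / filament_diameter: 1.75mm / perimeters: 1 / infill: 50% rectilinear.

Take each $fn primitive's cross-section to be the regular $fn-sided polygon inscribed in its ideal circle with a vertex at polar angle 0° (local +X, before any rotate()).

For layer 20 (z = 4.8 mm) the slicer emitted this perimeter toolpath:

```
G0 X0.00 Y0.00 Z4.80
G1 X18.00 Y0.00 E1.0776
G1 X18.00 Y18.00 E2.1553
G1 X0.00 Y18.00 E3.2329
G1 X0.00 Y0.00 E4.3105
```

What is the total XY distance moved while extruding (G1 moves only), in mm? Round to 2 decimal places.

72.00 mm

Sum the Euclidean lengths of each G1 segment: total = 72.00 mm.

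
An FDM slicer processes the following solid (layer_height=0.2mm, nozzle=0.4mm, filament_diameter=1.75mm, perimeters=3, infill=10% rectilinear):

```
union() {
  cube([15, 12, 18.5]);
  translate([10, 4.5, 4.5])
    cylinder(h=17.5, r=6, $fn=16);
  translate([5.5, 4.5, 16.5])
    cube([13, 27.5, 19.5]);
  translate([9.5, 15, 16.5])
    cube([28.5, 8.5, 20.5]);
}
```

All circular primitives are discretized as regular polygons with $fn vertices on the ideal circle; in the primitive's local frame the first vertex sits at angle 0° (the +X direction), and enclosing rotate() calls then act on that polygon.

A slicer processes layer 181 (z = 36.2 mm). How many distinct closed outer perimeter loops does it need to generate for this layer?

At z = 36.2 mm: the cube does not reach this height (z outside [0, 18.5]); the cylinder at (10, 4.5) is not intersected at this z (z outside [4.5, 22]); the cube at (5.5, 4.5) does not reach this height (z outside [16.5, 36]); the 28.5×8.5 cube at (9.5, 15) contributes its full rectangle; Merging all regions: only the 28.5×8.5 cube at (9.5, 15) is present, so the union is just that shape — 1 connected region. The result has 1 disconnected region.

1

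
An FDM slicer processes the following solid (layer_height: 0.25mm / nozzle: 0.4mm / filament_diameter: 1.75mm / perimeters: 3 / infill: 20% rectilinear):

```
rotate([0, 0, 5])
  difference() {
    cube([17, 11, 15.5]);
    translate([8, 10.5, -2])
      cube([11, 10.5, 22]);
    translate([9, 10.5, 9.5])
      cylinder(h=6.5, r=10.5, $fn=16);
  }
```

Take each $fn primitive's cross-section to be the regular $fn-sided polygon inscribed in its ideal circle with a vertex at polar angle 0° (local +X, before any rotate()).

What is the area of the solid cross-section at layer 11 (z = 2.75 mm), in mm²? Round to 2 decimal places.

182.50 mm²

At z = 2.75 mm: the cube (footprint 17×11) is included at this height (area 187.00 mm²); the cube at (8, 10.5) is present — its section is the full 11×10.5 rectangle (area 115.50 mm²); the cylinder at (9, 10.5) does not reach this height (z outside [9.5, 16]); After the difference (first − rest): starting from the 17×11 cube (187.00 mm²), the 11×10.5 cube at (8, 10.5) partially overlaps it — only the 4.50 mm² overlap (of its 115.50 mm²) is removed, clipping the outline — area = 182.50 mm²; (rotated 5° about Z; rotation is an isometry so areas/perimeters/island counts are preserved). Overall, the cross-section is a single solid region. Net area = 182.50 mm².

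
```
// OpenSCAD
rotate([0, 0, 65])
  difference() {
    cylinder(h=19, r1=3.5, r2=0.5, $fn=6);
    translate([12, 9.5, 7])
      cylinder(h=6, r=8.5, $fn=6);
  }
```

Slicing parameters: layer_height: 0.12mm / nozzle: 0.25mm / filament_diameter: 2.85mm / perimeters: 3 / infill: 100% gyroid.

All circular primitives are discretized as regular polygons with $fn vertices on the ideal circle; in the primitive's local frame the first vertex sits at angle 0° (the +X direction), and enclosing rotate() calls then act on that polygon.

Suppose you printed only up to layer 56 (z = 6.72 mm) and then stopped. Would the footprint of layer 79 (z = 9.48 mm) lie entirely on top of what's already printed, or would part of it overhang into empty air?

Compare the two slices. At z = 6.72: the cone contributes a regular 6-gon of circumradius 2.439 (interpolated between r1=3.5 and r2=0.5 at t=0.354) (area = (6/2)·2.439²·sin(360°/6) = 15.45 mm²); the cylinder at (12, 9.5) is absent (z outside [7, 13]); Taking the first minus the rest: none of the subtracted shapes is present at this height, so the cone is unchanged — area = 15.45 mm²; (rotated 65° about Z; rotation is an isometry so areas/perimeters/island counts are preserved). At z = 9.48: the cone (r1=3.5→r2=0.5) has section circumradius 2.003 here — a regular 6-gon (area = (6/2)·2.003²·sin(360°/6) = 10.43 mm²); the r=8.5 cylinder at (12, 9.5) contributes a regular 6-gon of circumradius 8.5 (area = (6/2)·8.500²·sin(360°/6) = 187.71 mm²); Subtracting the remaining from the first: starting from the cone (10.43 mm²), the r=8.5 cylinder at (12, 9.5) misses the remaining region (no effect) — area = 10.43 mm²; (whole slice rotated 65° about Z — lengths, areas and connectivity unchanged). Checking containment: the cross-section at z = 9.48 is a subset of the cross-section at z = 6.72.

entirely on top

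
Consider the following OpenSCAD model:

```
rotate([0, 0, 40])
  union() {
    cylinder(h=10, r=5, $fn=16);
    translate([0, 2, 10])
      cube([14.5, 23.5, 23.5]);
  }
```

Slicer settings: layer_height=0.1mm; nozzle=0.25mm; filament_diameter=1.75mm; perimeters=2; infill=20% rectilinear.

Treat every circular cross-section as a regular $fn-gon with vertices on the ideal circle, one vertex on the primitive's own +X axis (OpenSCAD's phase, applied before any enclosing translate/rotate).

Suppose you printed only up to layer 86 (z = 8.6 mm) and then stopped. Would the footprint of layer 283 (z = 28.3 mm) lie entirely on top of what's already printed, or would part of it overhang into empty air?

Compare the two slices. At z = 8.6: the r=5 cylinder gives a regular 16-gon of circumradius 5 (constant along its height) (area = (16/2)·5.000²·sin(360°/16) = 76.54 mm²); the cube at (0, 2) is absent (z outside [10, 33.5]); Combining (union): only the r=5 cylinder is present, so the union is just that shape — area = 76.54 mm²; (whole slice rotated 40° about Z — lengths, areas and connectivity unchanged). At z = 28.3: the cylinder is absent (z outside [0, 10]); the 14.5×23.5 cube at (0, 2) contributes its full rectangle (area 340.75 mm²); Taking the union: only the 14.5×23.5 cube at (0, 2) is present, so the union is just that shape — area = 340.75 mm²; (whole slice rotated 40° about Z — lengths, areas and connectivity unchanged). Checking containment: at z = 28.3 the cross-section extends beyond the z = 8.6 cross-section by about 331.22 mm².

part overhangs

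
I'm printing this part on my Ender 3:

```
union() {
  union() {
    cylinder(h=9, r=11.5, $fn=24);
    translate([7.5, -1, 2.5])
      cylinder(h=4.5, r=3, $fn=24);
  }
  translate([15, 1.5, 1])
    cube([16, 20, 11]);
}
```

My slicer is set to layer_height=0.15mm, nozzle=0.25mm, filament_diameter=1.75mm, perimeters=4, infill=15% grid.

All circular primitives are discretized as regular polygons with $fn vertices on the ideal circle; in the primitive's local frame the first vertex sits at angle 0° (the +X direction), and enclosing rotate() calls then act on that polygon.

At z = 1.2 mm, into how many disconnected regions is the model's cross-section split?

At z = 1.2 mm: the r=11.5 cylinder gives a regular 24-gon of circumradius 11.5 (constant along its height); the cylinder at (7.5, -1) does not reach this height (z outside [2.5, 7]); Taking the union: only the r=11.5 cylinder is present, so the union is just that shape — 1 connected region; the cube at (15, 1.5) is present — its section is the full 16×20 rectangle; Merging all regions: the 2 present regions are separate (no shared area or edge), so areas and boundary lengths simply add and each stays a separate island — 2 connected regions. The result has 2 disconnected regions.

2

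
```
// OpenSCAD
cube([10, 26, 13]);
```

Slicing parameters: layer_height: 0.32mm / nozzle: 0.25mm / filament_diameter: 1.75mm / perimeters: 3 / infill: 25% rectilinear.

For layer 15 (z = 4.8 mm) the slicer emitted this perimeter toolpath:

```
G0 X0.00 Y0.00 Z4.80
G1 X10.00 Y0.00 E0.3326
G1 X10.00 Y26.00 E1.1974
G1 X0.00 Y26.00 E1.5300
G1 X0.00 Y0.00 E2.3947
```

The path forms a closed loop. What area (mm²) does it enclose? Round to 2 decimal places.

260.00 mm²

Apply the shoelace formula to the sequence of (X, Y) vertices; enclosed area = 260.00 mm².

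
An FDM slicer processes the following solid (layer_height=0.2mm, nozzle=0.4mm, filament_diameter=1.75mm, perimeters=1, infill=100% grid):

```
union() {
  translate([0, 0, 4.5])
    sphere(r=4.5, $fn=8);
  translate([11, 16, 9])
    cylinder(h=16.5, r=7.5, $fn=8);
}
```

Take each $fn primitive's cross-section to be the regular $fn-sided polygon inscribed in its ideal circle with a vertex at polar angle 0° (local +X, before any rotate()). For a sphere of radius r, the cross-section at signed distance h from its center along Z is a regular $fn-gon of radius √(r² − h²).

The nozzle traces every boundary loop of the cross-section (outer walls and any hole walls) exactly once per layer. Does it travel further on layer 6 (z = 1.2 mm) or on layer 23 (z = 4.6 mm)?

layer 23 (z = 4.6 mm)

Layer 6 (z = 1.2): the r=4.5 sphere contributes a regular 8-gon of circumradius √(4.5²−3.3²) = 3.059 (perimeter = 2·8·3.059·sin(180°/8) = 18.73 mm); the cylinder at (11, 16) is not intersected at this z (z outside [9, 25.5]); Combining (union): only the r=4.5 sphere is present, so the union is just that shape — boundary = 18.73 mm. So its perimeter = 18.73 mm. Layer 23 (z = 4.6): the sphere: section is a regular 8-gon, circumradius = √(r²−h²) = √(4.5²−0.1²) = 4.499 (perimeter = 2·8·4.499·sin(180°/8) = 27.55 mm); the cylinder at (11, 16) is not intersected at this z (z outside [9, 25.5]); Merging all regions: only the r=4.5 sphere is present, so the union is just that shape — boundary = 27.55 mm. So its perimeter = 27.55 mm. Layer 23 is larger (27.55 vs 18.73 mm).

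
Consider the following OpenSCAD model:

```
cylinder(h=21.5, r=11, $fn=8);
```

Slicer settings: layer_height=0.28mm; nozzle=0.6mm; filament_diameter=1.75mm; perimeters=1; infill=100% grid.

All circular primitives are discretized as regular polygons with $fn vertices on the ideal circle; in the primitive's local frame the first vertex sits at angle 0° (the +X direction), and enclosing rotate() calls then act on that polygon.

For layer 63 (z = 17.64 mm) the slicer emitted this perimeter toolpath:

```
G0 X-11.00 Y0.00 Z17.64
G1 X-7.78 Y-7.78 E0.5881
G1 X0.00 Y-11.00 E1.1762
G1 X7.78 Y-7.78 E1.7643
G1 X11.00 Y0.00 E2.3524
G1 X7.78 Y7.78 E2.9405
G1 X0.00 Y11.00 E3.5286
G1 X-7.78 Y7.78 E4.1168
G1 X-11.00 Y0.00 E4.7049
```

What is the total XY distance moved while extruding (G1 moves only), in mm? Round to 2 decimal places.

Sum the Euclidean lengths of each G1 segment: total = 67.36 mm.

67.36 mm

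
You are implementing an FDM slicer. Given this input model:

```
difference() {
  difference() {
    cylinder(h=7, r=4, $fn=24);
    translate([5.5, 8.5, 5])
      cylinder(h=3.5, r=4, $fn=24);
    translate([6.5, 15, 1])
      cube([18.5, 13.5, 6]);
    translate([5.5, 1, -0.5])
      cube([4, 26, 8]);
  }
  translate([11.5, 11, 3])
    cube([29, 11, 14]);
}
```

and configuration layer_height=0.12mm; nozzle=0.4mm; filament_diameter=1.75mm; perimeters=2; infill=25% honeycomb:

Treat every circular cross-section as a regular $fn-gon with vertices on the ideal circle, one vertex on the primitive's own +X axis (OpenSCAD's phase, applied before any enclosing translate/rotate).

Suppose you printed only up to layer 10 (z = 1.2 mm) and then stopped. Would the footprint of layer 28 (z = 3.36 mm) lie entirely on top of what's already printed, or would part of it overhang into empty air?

Compare the two slices. At z = 1.2: the r=4 cylinder gives a regular 24-gon of circumradius 4 (constant along its height) (area = (24/2)·4.000²·sin(360°/24) = 49.69 mm²); the cylinder at (5.5, 8.5) does not reach this height (z outside [5, 8.5]); the cube at (6.5, 15) (footprint 18.5×13.5) is included at this height (area 249.75 mm²); the 4×26 cube at (5.5, 1) contributes its full rectangle (area 104.00 mm²); After the difference (first − rest): starting from the r=4 cylinder (49.69 mm²), the 18.5×13.5 cube at (6.5, 15) misses the remaining region (no effect); the 4×26 cube at (5.5, 1) misses the remaining region (no effect) — area = 49.69 mm²; the cube at (11.5, 11) is not intersected at this z (z outside [3, 17]); After the difference (first − rest): none of the subtracted shapes is present at this height, so that combined region is unchanged — area = 49.69 mm². At z = 3.36: the r=4 cylinder contributes a regular 24-gon of circumradius 4 (area = (24/2)·4.000²·sin(360°/24) = 49.69 mm²); the cylinder at (5.5, 8.5) is absent (z outside [5, 8.5]); the cube at (6.5, 15) (footprint 18.5×13.5) is included at this height (area 249.75 mm²); the cube at (5.5, 1) (footprint 4×26) is included at this height (area 104.00 mm²); After the difference (first − rest): starting from the r=4 cylinder (49.69 mm²), the 18.5×13.5 cube at (6.5, 15) misses the remaining region (no effect); the 4×26 cube at (5.5, 1) misses the remaining region (no effect) — area = 49.69 mm²; the cube at (11.5, 11) is present — its section is the full 29×11 rectangle (area 319.00 mm²); Taking the first minus the rest: starting from that combined region (49.69 mm²), the 29×11 cube at (11.5, 11) misses the remaining region (no effect) — area = 49.69 mm². Checking containment: the cross-section at z = 3.36 is a subset of the cross-section at z = 1.2.

entirely on top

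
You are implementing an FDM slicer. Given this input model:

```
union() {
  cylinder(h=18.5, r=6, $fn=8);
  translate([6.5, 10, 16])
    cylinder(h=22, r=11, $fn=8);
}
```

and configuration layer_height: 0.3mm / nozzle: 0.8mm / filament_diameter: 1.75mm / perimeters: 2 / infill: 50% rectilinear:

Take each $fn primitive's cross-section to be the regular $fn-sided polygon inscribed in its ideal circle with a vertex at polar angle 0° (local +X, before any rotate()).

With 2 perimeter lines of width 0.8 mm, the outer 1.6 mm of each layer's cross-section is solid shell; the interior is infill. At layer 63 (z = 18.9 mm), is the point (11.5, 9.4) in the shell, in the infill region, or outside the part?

At z = 18.9 mm: the cylinder is not intersected at this z (z outside [0, 18.5]); the cylinder at (6.5, 10): section is a regular 8-gon, circumradius r=11; Taking the union: only the r=11 cylinder at (6.5, 10) is present, so the union is just that shape — 1 connected region. Overall, the cross-section is a single solid region. The nearest boundary edge runs (14.28, 2.22)→(17.50, 10.00); distance from the point to it = 5.31 mm. The point is inside the cross-section and 5.31 mm from the nearest boundary — more than the 1.6 mm shell width (2 × 0.8), so it's in the infill interior.

infill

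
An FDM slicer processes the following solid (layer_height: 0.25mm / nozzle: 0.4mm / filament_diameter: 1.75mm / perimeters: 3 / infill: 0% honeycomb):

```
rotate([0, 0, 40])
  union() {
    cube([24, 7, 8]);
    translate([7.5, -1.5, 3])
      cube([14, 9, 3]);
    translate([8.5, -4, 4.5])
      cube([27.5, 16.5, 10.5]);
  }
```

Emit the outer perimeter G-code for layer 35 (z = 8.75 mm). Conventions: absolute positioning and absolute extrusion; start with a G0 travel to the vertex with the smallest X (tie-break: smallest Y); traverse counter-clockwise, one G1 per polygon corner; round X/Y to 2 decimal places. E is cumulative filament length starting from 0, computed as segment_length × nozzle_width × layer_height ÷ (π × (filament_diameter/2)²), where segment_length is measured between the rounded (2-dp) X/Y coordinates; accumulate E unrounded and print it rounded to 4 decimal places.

G0 X-1.52 Y15.04 Z8.75
G1 X9.08 Y2.40 E0.6858
G1 X30.15 Y20.08 E1.8294
G1 X19.54 Y32.72 E2.5155
G1 X-1.52 Y15.04 E3.6587

At z = 8.75 mm: the cube is absent (z outside [0, 8]); the cube at (7.5, -1.5) is not intersected at this z (z outside [3, 6]); the 27.5×16.5 cube at (8.5, -4) contributes its full rectangle; Merging all regions: only the 27.5×16.5 cube at (8.5, -4) is present, so the union is just that shape — 1 connected region; (whole slice rotated 40° about Z — lengths, areas and connectivity unchanged). The outline is a single polygon with 4 vertices. Extrusion per mm of travel: 0.4 × 0.25 / (π × 0.875²) = 0.041575. Accumulating E over each segment gives final E = 3.6587.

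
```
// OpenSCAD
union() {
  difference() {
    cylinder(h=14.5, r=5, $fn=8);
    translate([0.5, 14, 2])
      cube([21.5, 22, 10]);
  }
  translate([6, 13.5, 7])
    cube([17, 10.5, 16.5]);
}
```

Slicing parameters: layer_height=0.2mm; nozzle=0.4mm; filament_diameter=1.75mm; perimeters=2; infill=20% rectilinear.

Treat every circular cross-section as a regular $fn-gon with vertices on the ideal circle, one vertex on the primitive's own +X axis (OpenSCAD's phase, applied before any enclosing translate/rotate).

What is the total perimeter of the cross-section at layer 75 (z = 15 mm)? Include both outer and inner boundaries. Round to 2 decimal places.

55.00 mm

At z = 15 mm: the cylinder is absent (z outside [0, 14.5]); the cube at (0.5, 14) is not intersected at this z (z outside [2, 12]); After the difference (first − rest): the first operand is absent here, so nothing remains; the 17×10.5 cube at (6, 13.5) contributes its full rectangle (perimeter 55.00 mm); Combining (union): only the 17×10.5 cube at (6, 13.5) is present, so the union is just that shape — boundary = 55.00 mm. Overall, the cross-section is a single solid region. Total boundary length (outer) = 55.00 mm.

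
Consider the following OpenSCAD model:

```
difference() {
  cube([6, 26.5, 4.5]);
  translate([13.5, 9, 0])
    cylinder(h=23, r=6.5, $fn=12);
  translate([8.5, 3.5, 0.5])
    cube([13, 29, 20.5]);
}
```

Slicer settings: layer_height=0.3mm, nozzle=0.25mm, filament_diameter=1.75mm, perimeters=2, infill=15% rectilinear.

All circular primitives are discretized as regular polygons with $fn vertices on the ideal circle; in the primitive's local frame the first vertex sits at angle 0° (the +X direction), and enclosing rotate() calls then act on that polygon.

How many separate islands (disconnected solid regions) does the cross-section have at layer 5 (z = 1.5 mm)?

At z = 1.5 mm: the cube (footprint 6×26.5) is included at this height; the r=6.5 cylinder at (13.5, 9) gives a regular 12-gon of circumradius 6.5 (constant along its height); the cube at (8.5, 3.5) (footprint 13×29) is included at this height; Taking the first minus the rest: starting from the 6×26.5 cube, the r=6.5 cylinder at (13.5, 9) misses the remaining region (no effect); the 13×29 cube at (8.5, 3.5) misses the remaining region (no effect) — 1 connected region. Overall, the cross-section is a single solid region. Island count = 1.

1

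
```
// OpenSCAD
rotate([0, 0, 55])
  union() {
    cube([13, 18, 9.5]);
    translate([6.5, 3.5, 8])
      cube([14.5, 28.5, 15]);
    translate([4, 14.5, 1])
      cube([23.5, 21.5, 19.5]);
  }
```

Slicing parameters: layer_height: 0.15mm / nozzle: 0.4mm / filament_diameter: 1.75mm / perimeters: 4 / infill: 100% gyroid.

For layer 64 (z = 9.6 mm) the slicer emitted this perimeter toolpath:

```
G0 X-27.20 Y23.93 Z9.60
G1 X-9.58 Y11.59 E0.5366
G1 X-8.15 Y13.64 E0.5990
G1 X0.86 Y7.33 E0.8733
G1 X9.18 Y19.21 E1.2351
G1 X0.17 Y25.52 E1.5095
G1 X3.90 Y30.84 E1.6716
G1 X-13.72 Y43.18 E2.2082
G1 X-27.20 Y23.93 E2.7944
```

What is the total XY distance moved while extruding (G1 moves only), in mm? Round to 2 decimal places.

112.02 mm

Sum the Euclidean lengths of each G1 segment: total = 112.02 mm.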